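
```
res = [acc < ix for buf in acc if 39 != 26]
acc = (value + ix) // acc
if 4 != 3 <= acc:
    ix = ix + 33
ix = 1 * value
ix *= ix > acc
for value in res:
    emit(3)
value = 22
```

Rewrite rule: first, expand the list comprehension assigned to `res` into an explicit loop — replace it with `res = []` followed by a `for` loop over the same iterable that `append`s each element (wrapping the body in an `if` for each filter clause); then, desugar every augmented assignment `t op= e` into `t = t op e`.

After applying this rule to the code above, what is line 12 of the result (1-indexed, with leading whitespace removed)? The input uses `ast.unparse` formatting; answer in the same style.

value = 22

Transformed code:
res = []
for buf in acc:
    if 39 != 26:
        res.append(acc < ix)
acc = (value + ix) // acc
if 4 != 3 <= acc:
    ix = ix + 33
ix = 1 * value
ix = ix * (ix > acc)
for value in res:
    emit(3)
value = 22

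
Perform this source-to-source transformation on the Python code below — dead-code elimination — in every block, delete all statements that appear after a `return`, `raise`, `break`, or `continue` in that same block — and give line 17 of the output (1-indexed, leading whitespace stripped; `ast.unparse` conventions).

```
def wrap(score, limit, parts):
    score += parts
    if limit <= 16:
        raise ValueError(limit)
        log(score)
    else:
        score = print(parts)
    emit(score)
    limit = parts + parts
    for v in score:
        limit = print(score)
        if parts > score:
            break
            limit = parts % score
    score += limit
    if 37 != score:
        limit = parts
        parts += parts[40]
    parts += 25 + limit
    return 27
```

parts += 25 + limit

Transformed code:
def wrap(score, limit, parts):
    score += parts
    if limit <= 16:
        raise ValueError(limit)
    else:
        score = print(parts)
    emit(score)
    limit = parts + parts
    for v in score:
        limit = print(score)
        if parts > score:
            break
    score += limit
    if 37 != score:
        limit = parts
        parts += parts[40]
    parts += 25 + limit
    return 27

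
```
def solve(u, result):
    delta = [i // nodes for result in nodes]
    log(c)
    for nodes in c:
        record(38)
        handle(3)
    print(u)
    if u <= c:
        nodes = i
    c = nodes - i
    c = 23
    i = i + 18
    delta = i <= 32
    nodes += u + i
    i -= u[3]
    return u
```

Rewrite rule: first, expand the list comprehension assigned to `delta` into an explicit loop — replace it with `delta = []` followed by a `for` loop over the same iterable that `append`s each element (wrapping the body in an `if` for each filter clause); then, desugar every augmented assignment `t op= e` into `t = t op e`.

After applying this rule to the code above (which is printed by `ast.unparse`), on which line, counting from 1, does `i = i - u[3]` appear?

17

Transformed code:
def solve(u, result):
    delta = []
    for result in nodes:
        delta.append(i // nodes)
    log(c)
    for nodes in c:
        record(38)
        handle(3)
    print(u)
    if u <= c:
        nodes = i
    c = nodes - i
    c = 23
    i = i + 18
    delta = i <= 32
    nodes = nodes + (u + i)
    i = i - u[3]
    return u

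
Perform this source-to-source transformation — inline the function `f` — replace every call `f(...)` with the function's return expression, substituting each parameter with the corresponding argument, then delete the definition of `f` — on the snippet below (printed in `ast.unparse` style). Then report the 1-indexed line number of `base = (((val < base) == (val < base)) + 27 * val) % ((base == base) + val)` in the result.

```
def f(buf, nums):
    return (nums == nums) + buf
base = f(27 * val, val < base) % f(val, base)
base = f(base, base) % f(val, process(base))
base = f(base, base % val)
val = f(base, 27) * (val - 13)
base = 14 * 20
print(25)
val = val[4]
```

1

Transformed code:
base = (((val < base) == (val < base)) + 27 * val) % ((base == base) + val)
base = ((base == base) + base) % ((process(base) == process(base)) + val)
base = (base % val == base % val) + base
val = ((27 == 27) + base) * (val - 13)
base = 14 * 20
print(25)
val = val[4]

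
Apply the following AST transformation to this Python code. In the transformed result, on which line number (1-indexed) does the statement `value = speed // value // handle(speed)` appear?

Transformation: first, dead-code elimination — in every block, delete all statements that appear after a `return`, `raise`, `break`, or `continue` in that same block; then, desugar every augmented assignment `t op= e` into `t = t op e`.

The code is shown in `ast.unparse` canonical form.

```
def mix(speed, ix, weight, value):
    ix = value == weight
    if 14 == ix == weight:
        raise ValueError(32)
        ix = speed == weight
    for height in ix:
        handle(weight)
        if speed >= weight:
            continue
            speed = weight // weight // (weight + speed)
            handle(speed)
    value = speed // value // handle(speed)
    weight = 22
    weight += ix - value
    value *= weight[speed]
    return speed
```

9

Transformed code:
def mix(speed, ix, weight, value):
    ix = value == weight
    if 14 == ix == weight:
        raise ValueError(32)
    for height in ix:
        handle(weight)
        if speed >= weight:
            continue
    value = speed // value // handle(speed)
    weight = 22
    weight = weight + (ix - value)
    value = value * weight[speed]
    return speed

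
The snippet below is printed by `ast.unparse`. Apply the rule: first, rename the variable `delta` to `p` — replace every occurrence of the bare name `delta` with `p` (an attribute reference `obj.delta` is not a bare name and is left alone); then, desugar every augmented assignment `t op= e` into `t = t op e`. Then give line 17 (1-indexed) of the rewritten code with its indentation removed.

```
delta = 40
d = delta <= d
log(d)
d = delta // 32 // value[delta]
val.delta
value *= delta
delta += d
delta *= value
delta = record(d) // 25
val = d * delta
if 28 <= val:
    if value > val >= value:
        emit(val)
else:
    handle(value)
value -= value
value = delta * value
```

Transformed code:
p = 40
d = p <= d
log(d)
d = p // 32 // value[p]
val.delta
value = value * p
p = p + d
p = p * value
p = record(d) // 25
val = d * p
if 28 <= val:
    if value > val >= value:
        emit(val)
else:
    handle(value)
value = value - value
value = p * value

value = p * value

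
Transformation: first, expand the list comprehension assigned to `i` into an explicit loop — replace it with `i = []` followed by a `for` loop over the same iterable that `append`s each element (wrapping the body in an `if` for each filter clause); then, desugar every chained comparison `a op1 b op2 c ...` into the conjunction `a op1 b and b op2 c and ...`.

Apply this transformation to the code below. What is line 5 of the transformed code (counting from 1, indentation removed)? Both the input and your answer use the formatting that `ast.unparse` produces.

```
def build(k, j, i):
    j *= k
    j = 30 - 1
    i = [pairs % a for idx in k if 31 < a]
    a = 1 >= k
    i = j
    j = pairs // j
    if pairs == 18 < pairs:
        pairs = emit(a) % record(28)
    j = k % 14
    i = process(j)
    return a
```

for idx in k:

Transformed code:
def build(k, j, i):
    j *= k
    j = 30 - 1
    i = []
    for idx in k:
        if 31 < a:
            i.append(pairs % a)
    a = 1 >= k
    i = j
    j = pairs // j
    if pairs == 18 and 18 < pairs:
        pairs = emit(a) % record(28)
    j = k % 14
    i = process(j)
    return a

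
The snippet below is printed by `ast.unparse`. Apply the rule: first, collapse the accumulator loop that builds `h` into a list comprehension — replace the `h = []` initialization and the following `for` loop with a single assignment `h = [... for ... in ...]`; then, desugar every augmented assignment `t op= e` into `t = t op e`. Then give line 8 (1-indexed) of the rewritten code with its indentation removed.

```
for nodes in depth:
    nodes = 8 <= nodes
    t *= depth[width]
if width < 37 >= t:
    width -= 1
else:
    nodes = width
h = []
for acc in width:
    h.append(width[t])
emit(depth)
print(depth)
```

h = [width[t] for acc in width]

Transformed code:
for nodes in depth:
    nodes = 8 <= nodes
    t = t * depth[width]
if width < 37 >= t:
    width = width - 1
else:
    nodes = width
h = [width[t] for acc in width]
emit(depth)
print(depth)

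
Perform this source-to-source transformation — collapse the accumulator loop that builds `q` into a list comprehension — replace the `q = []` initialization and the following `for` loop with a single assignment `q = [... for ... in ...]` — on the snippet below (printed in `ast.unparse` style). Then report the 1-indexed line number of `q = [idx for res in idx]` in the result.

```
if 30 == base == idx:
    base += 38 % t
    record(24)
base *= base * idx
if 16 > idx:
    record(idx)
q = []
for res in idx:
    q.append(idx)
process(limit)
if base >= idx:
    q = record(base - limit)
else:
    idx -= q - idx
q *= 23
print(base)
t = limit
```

7

Transformed code:
if 30 == base == idx:
    base += 38 % t
    record(24)
base *= base * idx
if 16 > idx:
    record(idx)
q = [idx for res in idx]
process(limit)
if base >= idx:
    q = record(base - limit)
else:
    idx -= q - idx
q *= 23
print(base)
t = limit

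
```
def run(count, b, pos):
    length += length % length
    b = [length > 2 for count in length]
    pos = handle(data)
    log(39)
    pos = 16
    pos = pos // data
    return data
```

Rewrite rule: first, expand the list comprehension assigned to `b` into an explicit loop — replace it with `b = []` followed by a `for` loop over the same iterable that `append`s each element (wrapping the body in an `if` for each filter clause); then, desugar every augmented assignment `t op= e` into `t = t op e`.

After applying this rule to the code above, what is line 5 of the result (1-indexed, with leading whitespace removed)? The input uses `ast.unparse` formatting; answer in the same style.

Transformed code:
def run(count, b, pos):
    length = length + length % length
    b = []
    for count in length:
        b.append(length > 2)
    pos = handle(data)
    log(39)
    pos = 16
    pos = pos // data
    return data

b.append(length > 2)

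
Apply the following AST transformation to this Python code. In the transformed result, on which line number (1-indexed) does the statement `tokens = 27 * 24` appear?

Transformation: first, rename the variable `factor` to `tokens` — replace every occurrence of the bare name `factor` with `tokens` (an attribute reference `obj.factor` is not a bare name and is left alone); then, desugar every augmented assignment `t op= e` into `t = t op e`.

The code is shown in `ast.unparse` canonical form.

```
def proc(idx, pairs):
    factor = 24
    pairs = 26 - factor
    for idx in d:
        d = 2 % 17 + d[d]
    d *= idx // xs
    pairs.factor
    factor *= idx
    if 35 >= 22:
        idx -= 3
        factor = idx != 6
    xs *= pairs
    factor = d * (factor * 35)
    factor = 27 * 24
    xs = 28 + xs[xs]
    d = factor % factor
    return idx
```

Transformed code:
def proc(idx, pairs):
    tokens = 24
    pairs = 26 - tokens
    for idx in d:
        d = 2 % 17 + d[d]
    d = d * (idx // xs)
    pairs.factor
    tokens = tokens * idx
    if 35 >= 22:
        idx = idx - 3
        tokens = idx != 6
    xs = xs * pairs
    tokens = d * (tokens * 35)
    tokens = 27 * 24
    xs = 28 + xs[xs]
    d = tokens % tokens
    return idx

14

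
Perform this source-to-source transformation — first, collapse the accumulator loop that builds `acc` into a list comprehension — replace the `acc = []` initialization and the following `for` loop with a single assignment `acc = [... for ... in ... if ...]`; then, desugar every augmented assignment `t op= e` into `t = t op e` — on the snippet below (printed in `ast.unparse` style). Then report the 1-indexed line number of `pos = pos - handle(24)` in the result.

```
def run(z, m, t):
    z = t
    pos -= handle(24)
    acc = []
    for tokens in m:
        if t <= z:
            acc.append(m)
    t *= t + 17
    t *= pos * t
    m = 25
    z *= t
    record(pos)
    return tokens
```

Transformed code:
def run(z, m, t):
    z = t
    pos = pos - handle(24)
    acc = [m for tokens in m if t <= z]
    t = t * (t + 17)
    t = t * (pos * t)
    m = 25
    z = z * t
    record(pos)
    return tokens

3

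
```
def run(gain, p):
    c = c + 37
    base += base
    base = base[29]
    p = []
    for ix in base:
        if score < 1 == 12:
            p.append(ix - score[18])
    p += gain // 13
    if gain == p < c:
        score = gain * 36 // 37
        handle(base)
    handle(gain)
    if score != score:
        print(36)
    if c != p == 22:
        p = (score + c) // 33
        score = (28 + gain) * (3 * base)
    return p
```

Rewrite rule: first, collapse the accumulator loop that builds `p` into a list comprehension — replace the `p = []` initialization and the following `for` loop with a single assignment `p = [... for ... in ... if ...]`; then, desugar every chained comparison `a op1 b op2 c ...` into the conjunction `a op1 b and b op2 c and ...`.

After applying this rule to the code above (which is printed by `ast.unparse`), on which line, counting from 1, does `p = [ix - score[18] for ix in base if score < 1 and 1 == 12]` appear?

5

Transformed code:
def run(gain, p):
    c = c + 37
    base += base
    base = base[29]
    p = [ix - score[18] for ix in base if score < 1 and 1 == 12]
    p += gain // 13
    if gain == p and p < c:
        score = gain * 36 // 37
        handle(base)
    handle(gain)
    if score != score:
        print(36)
    if c != p and p == 22:
        p = (score + c) // 33
        score = (28 + gain) * (3 * base)
    return p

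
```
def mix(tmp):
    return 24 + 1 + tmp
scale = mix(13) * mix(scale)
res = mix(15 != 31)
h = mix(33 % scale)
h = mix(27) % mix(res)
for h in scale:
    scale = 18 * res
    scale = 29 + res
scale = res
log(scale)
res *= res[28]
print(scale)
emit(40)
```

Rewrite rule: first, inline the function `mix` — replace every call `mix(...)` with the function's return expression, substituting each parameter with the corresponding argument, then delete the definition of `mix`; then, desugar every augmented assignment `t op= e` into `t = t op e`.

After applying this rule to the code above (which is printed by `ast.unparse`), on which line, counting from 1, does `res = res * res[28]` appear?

10

Transformed code:
scale = (24 + 1 + 13) * (24 + 1 + scale)
res = 24 + 1 + (15 != 31)
h = 24 + 1 + 33 % scale
h = (24 + 1 + 27) % (24 + 1 + res)
for h in scale:
    scale = 18 * res
    scale = 29 + res
scale = res
log(scale)
res = res * res[28]
print(scale)
emit(40)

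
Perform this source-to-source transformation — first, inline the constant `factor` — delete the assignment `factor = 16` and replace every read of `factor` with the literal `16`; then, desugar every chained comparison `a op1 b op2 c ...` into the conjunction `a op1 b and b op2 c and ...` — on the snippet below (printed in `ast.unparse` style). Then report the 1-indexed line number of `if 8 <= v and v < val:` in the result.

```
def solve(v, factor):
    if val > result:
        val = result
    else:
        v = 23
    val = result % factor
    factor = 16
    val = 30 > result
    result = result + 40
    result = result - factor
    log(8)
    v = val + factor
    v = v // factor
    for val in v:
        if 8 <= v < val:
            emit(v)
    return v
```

14

Transformed code:
def solve(v, factor):
    if val > result:
        val = result
    else:
        v = 23
    val = result % 16
    val = 30 > result
    result = result + 40
    result = result - 16
    log(8)
    v = val + 16
    v = v // 16
    for val in v:
        if 8 <= v and v < val:
            emit(v)
    return v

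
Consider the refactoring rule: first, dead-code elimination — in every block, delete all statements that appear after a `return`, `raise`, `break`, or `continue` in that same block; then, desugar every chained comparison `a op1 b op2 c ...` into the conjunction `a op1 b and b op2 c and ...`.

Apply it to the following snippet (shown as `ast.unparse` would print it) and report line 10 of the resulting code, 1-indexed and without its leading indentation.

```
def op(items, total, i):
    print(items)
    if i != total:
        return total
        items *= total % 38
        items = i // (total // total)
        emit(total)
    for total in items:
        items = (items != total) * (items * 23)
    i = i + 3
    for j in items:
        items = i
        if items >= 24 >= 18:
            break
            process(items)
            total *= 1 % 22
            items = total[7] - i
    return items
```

if items >= 24 and 24 >= 18:

Transformed code:
def op(items, total, i):
    print(items)
    if i != total:
        return total
    for total in items:
        items = (items != total) * (items * 23)
    i = i + 3
    for j in items:
        items = i
        if items >= 24 and 24 >= 18:
            break
    return items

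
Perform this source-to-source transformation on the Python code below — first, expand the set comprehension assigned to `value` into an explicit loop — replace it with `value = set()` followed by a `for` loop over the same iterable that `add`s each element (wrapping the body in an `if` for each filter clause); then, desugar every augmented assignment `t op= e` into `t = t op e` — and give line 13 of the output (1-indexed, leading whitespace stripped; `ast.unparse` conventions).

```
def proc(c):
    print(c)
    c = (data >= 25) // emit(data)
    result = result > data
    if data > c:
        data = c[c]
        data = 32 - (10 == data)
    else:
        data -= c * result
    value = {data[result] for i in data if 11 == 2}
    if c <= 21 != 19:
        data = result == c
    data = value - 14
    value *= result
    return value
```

value.add(data[result])

Transformed code:
def proc(c):
    print(c)
    c = (data >= 25) // emit(data)
    result = result > data
    if data > c:
        data = c[c]
        data = 32 - (10 == data)
    else:
        data = data - c * result
    value = set()
    for i in data:
        if 11 == 2:
            value.add(data[result])
    if c <= 21 != 19:
        data = result == c
    data = value - 14
    value = value * result
    return value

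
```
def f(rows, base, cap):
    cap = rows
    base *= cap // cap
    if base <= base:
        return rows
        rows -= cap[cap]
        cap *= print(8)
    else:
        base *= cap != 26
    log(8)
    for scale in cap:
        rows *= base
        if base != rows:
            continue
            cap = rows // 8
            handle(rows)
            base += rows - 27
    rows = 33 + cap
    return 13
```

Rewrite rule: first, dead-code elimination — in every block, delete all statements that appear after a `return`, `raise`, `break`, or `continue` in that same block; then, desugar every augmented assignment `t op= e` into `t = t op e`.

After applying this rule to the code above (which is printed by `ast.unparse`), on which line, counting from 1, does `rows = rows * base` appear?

Transformed code:
def f(rows, base, cap):
    cap = rows
    base = base * (cap // cap)
    if base <= base:
        return rows
    else:
        base = base * (cap != 26)
    log(8)
    for scale in cap:
        rows = rows * base
        if base != rows:
            continue
    rows = 33 + cap
    return 13

10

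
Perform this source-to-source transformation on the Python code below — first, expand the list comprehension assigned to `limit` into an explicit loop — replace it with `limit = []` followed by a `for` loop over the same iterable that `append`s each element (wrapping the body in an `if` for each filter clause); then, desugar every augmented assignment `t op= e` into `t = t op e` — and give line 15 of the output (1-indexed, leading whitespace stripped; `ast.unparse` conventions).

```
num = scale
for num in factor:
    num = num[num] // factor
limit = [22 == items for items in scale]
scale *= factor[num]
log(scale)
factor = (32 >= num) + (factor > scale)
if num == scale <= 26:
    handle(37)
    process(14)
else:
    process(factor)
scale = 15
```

scale = 15

Transformed code:
num = scale
for num in factor:
    num = num[num] // factor
limit = []
for items in scale:
    limit.append(22 == items)
scale = scale * factor[num]
log(scale)
factor = (32 >= num) + (factor > scale)
if num == scale <= 26:
    handle(37)
    process(14)
else:
    process(factor)
scale = 15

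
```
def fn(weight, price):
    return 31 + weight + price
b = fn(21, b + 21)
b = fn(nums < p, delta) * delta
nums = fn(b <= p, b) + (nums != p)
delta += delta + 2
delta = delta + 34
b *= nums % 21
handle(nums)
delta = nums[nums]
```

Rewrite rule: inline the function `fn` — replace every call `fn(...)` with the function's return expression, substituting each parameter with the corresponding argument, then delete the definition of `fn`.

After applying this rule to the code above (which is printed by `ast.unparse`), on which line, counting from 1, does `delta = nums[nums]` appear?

Transformed code:
b = 31 + 21 + (b + 21)
b = (31 + (nums < p) + delta) * delta
nums = 31 + (b <= p) + b + (nums != p)
delta += delta + 2
delta = delta + 34
b *= nums % 21
handle(nums)
delta = nums[nums]

8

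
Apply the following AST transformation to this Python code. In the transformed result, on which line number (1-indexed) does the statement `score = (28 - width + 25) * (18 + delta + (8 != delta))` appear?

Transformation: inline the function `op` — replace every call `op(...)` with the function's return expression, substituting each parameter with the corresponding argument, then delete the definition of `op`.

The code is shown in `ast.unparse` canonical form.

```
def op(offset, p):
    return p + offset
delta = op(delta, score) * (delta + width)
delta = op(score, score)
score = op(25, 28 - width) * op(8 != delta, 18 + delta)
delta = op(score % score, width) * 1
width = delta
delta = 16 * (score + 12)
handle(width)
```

3

Transformed code:
delta = (score + delta) * (delta + width)
delta = score + score
score = (28 - width + 25) * (18 + delta + (8 != delta))
delta = (width + score % score) * 1
width = delta
delta = 16 * (score + 12)
handle(width)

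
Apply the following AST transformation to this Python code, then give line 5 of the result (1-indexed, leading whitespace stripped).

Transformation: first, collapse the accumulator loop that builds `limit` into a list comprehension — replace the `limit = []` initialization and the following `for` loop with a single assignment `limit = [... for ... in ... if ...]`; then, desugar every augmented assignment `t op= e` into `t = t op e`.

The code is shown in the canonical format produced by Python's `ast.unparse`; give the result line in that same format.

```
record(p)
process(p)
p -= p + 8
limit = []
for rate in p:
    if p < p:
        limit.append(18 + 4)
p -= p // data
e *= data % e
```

p = p - p // data

Transformed code:
record(p)
process(p)
p = p - (p + 8)
limit = [18 + 4 for rate in p if p < p]
p = p - p // data
e = e * (data % e)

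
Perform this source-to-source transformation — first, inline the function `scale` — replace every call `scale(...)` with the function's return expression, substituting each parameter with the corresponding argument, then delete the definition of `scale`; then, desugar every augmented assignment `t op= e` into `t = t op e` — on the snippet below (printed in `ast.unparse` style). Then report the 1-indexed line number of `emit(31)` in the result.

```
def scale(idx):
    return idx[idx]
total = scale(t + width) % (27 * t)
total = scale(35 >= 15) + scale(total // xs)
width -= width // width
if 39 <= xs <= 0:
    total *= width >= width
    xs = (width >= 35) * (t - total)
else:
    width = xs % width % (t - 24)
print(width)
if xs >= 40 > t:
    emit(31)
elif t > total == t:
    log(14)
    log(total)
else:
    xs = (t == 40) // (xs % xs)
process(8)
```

11

Transformed code:
total = (t + width)[t + width] % (27 * t)
total = (35 >= 15)[35 >= 15] + (total // xs)[total // xs]
width = width - width // width
if 39 <= xs <= 0:
    total = total * (width >= width)
    xs = (width >= 35) * (t - total)
else:
    width = xs % width % (t - 24)
print(width)
if xs >= 40 > t:
    emit(31)
elif t > total == t:
    log(14)
    log(total)
else:
    xs = (t == 40) // (xs % xs)
process(8)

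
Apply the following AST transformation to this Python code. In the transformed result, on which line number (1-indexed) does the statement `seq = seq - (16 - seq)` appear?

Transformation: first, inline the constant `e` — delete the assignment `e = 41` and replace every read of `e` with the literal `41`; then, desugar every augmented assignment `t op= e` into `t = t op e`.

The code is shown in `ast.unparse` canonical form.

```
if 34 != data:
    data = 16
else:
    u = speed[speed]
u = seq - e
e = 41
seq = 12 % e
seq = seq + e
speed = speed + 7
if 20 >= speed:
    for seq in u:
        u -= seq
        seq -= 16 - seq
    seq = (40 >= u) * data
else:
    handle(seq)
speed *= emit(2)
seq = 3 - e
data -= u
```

12

Transformed code:
if 34 != data:
    data = 16
else:
    u = speed[speed]
u = seq - 41
seq = 12 % 41
seq = seq + 41
speed = speed + 7
if 20 >= speed:
    for seq in u:
        u = u - seq
        seq = seq - (16 - seq)
    seq = (40 >= u) * data
else:
    handle(seq)
speed = speed * emit(2)
seq = 3 - 41
data = data - u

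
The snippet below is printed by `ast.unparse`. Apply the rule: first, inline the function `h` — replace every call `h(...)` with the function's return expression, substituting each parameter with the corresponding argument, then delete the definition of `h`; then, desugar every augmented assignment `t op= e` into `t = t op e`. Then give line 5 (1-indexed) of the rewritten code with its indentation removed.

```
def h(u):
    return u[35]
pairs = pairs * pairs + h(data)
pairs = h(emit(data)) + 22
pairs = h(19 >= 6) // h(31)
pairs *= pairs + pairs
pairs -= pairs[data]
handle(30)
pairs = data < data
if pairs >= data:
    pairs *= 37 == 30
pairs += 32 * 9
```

Transformed code:
pairs = pairs * pairs + data[35]
pairs = emit(data)[35] + 22
pairs = (19 >= 6)[35] // 31[35]
pairs = pairs * (pairs + pairs)
pairs = pairs - pairs[data]
handle(30)
pairs = data < data
if pairs >= data:
    pairs = pairs * (37 == 30)
pairs = pairs + 32 * 9

pairs = pairs - pairs[data]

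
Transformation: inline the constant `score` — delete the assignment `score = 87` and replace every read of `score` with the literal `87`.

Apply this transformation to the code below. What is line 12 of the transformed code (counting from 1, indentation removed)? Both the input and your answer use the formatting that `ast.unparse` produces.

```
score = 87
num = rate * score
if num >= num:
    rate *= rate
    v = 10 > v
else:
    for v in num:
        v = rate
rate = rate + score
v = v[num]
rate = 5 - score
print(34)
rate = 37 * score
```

rate = 37 * 87

Transformed code:
num = rate * 87
if num >= num:
    rate *= rate
    v = 10 > v
else:
    for v in num:
        v = rate
rate = rate + 87
v = v[num]
rate = 5 - 87
print(34)
rate = 37 * 87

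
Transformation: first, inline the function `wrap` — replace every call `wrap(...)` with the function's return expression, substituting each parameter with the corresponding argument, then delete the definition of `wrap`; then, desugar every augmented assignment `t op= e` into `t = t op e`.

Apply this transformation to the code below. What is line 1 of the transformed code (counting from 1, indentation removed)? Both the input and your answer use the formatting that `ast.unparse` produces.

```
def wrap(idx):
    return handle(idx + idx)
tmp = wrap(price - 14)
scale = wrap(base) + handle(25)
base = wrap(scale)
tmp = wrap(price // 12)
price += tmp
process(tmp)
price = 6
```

Transformed code:
tmp = handle(price - 14 + (price - 14))
scale = handle(base + base) + handle(25)
base = handle(scale + scale)
tmp = handle(price // 12 + price // 12)
price = price + tmp
process(tmp)
price = 6

tmp = handle(price - 14 + (price - 14))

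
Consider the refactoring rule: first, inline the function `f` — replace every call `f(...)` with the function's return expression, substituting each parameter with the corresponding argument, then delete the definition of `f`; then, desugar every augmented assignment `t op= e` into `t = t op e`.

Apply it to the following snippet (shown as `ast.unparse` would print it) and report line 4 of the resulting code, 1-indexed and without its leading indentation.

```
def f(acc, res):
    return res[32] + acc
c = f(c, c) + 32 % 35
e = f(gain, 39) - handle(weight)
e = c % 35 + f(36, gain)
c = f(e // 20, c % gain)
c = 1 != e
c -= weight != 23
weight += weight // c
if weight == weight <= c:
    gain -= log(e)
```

c = (c % gain)[32] + e // 20

Transformed code:
c = c[32] + c + 32 % 35
e = 39[32] + gain - handle(weight)
e = c % 35 + (gain[32] + 36)
c = (c % gain)[32] + e // 20
c = 1 != e
c = c - (weight != 23)
weight = weight + weight // c
if weight == weight <= c:
    gain = gain - log(e)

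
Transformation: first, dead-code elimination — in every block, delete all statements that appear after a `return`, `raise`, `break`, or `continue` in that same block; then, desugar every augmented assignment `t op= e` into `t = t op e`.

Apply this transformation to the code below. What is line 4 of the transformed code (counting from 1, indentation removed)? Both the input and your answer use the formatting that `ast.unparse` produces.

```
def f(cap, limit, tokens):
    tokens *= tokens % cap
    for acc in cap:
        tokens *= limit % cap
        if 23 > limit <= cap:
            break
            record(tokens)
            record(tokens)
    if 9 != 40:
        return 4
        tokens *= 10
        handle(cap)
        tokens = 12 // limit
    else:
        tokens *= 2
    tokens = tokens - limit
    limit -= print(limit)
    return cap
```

Transformed code:
def f(cap, limit, tokens):
    tokens = tokens * (tokens % cap)
    for acc in cap:
        tokens = tokens * (limit % cap)
        if 23 > limit <= cap:
            break
    if 9 != 40:
        return 4
    else:
        tokens = tokens * 2
    tokens = tokens - limit
    limit = limit - print(limit)
    return cap

tokens = tokens * (limit % cap)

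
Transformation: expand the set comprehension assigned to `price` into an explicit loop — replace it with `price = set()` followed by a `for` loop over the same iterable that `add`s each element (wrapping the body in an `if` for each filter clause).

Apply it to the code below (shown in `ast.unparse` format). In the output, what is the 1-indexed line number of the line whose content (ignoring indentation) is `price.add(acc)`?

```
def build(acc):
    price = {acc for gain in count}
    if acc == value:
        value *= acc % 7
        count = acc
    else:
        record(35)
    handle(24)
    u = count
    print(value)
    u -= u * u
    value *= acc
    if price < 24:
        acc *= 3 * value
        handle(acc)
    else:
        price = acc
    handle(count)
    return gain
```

Transformed code:
def build(acc):
    price = set()
    for gain in count:
        price.add(acc)
    if acc == value:
        value *= acc % 7
        count = acc
    else:
        record(35)
    handle(24)
    u = count
    print(value)
    u -= u * u
    value *= acc
    if price < 24:
        acc *= 3 * value
        handle(acc)
    else:
        price = acc
    handle(count)
    return gain

4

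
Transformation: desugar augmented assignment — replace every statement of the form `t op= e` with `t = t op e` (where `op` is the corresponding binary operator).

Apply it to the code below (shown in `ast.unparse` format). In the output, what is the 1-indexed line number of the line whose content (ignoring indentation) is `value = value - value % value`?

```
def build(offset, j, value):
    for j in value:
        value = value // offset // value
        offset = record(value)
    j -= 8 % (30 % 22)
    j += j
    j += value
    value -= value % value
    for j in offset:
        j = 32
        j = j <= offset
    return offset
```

Transformed code:
def build(offset, j, value):
    for j in value:
        value = value // offset // value
        offset = record(value)
    j = j - 8 % (30 % 22)
    j = j + j
    j = j + value
    value = value - value % value
    for j in offset:
        j = 32
        j = j <= offset
    return offset

8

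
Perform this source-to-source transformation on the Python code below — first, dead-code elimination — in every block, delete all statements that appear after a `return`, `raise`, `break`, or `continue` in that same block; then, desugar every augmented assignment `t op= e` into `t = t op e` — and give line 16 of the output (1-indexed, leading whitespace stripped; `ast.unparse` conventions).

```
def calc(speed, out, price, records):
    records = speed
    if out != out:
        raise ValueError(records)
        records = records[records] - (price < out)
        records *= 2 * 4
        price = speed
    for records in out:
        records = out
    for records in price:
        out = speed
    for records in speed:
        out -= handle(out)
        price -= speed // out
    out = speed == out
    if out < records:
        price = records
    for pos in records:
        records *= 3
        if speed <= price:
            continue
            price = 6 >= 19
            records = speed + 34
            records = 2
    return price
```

records = records * 3

Transformed code:
def calc(speed, out, price, records):
    records = speed
    if out != out:
        raise ValueError(records)
    for records in out:
        records = out
    for records in price:
        out = speed
    for records in speed:
        out = out - handle(out)
        price = price - speed // out
    out = speed == out
    if out < records:
        price = records
    for pos in records:
        records = records * 3
        if speed <= price:
            continue
    return price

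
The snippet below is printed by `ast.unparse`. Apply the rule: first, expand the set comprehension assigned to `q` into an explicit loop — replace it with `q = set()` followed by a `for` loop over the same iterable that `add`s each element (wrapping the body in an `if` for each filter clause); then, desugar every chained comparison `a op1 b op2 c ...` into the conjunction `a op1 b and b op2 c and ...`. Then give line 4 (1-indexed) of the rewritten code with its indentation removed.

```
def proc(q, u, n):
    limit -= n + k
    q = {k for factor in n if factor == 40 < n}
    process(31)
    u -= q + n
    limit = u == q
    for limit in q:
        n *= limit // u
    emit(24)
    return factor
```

Transformed code:
def proc(q, u, n):
    limit -= n + k
    q = set()
    for factor in n:
        if factor == 40 and 40 < n:
            q.add(k)
    process(31)
    u -= q + n
    limit = u == q
    for limit in q:
        n *= limit // u
    emit(24)
    return factor

for factor in n:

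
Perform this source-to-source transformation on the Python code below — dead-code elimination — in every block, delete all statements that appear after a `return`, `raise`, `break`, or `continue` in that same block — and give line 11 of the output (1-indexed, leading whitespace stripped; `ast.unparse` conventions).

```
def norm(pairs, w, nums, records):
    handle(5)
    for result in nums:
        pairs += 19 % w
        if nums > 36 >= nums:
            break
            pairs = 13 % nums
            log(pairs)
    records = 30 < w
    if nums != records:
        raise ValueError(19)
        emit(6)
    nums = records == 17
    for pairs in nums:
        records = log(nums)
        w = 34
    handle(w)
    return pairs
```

for pairs in nums:

Transformed code:
def norm(pairs, w, nums, records):
    handle(5)
    for result in nums:
        pairs += 19 % w
        if nums > 36 >= nums:
            break
    records = 30 < w
    if nums != records:
        raise ValueError(19)
    nums = records == 17
    for pairs in nums:
        records = log(nums)
        w = 34
    handle(w)
    return pairs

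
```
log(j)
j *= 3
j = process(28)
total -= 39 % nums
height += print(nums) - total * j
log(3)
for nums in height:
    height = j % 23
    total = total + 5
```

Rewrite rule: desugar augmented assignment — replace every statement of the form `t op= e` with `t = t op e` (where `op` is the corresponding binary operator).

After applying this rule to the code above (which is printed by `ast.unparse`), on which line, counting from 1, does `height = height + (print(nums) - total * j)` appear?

Transformed code:
log(j)
j = j * 3
j = process(28)
total = total - 39 % nums
height = height + (print(nums) - total * j)
log(3)
for nums in height:
    height = j % 23
    total = total + 5

5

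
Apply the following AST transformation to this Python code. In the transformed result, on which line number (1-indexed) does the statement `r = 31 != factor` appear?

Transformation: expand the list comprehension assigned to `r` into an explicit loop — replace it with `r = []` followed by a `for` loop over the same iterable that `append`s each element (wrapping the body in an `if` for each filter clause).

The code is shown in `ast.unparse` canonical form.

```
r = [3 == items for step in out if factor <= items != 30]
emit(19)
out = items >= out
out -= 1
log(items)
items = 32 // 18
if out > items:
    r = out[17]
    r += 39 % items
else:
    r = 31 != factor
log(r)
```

14

Transformed code:
r = []
for step in out:
    if factor <= items != 30:
        r.append(3 == items)
emit(19)
out = items >= out
out -= 1
log(items)
items = 32 // 18
if out > items:
    r = out[17]
    r += 39 % items
else:
    r = 31 != factor
log(r)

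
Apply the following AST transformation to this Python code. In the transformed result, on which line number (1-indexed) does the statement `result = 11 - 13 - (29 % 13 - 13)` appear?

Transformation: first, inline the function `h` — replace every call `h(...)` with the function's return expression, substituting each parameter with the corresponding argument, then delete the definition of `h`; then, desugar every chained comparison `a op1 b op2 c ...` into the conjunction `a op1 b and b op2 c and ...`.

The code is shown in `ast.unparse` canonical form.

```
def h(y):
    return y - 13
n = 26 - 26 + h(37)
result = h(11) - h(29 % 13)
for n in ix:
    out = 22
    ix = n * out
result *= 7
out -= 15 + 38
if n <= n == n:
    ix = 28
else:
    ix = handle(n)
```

2

Transformed code:
n = 26 - 26 + (37 - 13)
result = 11 - 13 - (29 % 13 - 13)
for n in ix:
    out = 22
    ix = n * out
result *= 7
out -= 15 + 38
if n <= n and n == n:
    ix = 28
else:
    ix = handle(n)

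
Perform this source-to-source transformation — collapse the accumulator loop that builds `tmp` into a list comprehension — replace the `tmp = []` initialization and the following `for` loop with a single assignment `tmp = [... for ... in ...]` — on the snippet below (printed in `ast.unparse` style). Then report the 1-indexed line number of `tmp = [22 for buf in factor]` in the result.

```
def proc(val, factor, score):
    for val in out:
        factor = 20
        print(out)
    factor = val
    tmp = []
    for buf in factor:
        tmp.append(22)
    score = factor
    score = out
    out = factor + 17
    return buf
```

Transformed code:
def proc(val, factor, score):
    for val in out:
        factor = 20
        print(out)
    factor = val
    tmp = [22 for buf in factor]
    score = factor
    score = out
    out = factor + 17
    return buf

6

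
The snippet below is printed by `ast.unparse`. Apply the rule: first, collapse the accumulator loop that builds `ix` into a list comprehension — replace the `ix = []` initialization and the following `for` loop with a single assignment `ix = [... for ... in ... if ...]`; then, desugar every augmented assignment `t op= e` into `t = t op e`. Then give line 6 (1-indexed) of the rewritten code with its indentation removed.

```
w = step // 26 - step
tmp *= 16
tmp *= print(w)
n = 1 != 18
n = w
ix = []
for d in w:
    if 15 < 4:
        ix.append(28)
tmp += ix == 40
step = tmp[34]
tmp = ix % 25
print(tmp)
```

Transformed code:
w = step // 26 - step
tmp = tmp * 16
tmp = tmp * print(w)
n = 1 != 18
n = w
ix = [28 for d in w if 15 < 4]
tmp = tmp + (ix == 40)
step = tmp[34]
tmp = ix % 25
print(tmp)

ix = [28 for d in w if 15 < 4]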